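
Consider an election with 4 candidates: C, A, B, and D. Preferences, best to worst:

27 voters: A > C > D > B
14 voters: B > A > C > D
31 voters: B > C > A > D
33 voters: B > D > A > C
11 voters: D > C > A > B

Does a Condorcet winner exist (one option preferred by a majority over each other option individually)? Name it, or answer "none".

B

B vs C: 78–38 for B.
B vs A: 78–38 for B.
B vs D: 78–38 for B.
B beats every other option head-to-head.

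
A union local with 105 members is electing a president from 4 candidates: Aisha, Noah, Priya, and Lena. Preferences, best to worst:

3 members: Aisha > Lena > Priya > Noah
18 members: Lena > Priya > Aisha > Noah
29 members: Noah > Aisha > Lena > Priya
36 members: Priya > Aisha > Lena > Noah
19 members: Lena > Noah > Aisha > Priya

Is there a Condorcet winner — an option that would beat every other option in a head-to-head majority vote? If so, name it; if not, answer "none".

Checking pairwise contests:
Priya beats Aisha 54–51.
Aisha beats Noah 57–48.
Lena beats Priya 69–36.
Aisha beats Lena 68–37.
Every option loses at least one head-to-head, so there is no Condorcet winner.

none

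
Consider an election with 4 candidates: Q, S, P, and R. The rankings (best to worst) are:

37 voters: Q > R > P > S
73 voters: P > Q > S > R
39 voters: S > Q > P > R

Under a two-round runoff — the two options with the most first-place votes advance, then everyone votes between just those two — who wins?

Round 1 first-place votes: Q 37, S 39, P 73, R 0.
P and S advance.
Runoff: P is preferred to S by 110 voters; S by 39.
P wins the runoff.

P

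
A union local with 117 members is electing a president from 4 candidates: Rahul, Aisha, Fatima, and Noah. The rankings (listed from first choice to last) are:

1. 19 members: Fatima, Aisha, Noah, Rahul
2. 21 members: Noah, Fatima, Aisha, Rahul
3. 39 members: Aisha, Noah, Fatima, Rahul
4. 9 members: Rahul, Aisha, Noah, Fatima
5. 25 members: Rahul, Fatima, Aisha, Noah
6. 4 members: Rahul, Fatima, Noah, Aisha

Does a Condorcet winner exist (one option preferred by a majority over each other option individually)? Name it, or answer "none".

none

Checking pairwise contests:
Aisha beats Rahul 79–38.
Fatima beats Aisha 69–48.
Noah beats Fatima 69–48.
Aisha beats Noah 92–25.
Every option loses at least one head-to-head, so there is no Condorcet winner.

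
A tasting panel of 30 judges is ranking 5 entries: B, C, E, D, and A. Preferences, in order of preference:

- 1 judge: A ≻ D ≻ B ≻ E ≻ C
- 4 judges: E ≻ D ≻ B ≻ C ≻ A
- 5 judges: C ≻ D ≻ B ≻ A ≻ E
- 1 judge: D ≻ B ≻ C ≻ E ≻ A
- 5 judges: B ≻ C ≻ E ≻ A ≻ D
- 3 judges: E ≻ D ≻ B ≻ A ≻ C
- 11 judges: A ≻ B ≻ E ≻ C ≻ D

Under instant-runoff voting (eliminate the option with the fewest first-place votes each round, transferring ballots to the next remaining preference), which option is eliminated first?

Round 1: B 5, C 5, E 7, D 1, A 12. Eliminate D.

D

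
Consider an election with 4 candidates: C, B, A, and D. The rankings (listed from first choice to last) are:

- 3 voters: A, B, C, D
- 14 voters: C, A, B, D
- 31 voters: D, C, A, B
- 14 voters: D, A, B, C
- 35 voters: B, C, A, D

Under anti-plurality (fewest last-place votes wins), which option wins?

Last-place votes: C 14, B 31, A 0, D 52.
A is ranked last by the fewest voters, so A wins.

A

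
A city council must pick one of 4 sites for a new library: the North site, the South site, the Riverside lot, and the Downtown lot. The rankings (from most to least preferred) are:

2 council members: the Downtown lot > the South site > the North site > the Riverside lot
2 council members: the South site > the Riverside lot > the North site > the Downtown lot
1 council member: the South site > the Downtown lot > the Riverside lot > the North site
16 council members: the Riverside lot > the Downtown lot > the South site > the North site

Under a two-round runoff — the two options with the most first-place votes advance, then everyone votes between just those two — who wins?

Round 1 first-place votes: the North site 0, the South site 3, the Riverside lot 16, the Downtown lot 2.
the Riverside lot and the South site advance.
Runoff: the Riverside lot is preferred to the South site by 16 voters; the South site by 5.
the Riverside lot wins the runoff.

the Riverside lot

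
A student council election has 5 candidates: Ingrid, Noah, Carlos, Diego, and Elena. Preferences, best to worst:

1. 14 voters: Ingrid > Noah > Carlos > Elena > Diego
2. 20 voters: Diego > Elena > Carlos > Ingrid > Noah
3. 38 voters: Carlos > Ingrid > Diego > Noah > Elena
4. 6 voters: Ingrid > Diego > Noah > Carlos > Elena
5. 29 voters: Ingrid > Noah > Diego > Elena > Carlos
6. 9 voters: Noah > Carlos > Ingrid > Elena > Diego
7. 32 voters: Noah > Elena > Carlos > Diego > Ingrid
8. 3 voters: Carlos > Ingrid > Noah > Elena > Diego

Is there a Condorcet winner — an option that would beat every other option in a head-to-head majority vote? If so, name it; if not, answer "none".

none

Checking pairwise contests:
Carlos beats Ingrid 102–49.
Ingrid beats Noah 110–41.
Noah beats Carlos 90–61.
Ingrid beats Diego 99–52.
Ingrid beats Elena 99–52.
Every option loses at least one head-to-head, so there is no Condorcet winner.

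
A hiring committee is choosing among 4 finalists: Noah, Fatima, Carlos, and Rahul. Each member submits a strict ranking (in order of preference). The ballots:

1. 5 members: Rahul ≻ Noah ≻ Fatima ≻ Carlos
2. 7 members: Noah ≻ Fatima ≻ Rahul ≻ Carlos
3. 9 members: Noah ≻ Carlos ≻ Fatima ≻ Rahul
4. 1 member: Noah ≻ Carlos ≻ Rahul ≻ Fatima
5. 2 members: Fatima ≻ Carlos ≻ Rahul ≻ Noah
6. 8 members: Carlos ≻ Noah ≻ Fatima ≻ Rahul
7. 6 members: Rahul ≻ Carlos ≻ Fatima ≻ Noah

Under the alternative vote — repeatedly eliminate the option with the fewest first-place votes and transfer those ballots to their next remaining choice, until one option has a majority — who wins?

Noah

Round 1: Noah 17, Fatima 2, Carlos 8, Rahul 11. Eliminate Fatima.
Round 2: Noah 17, Carlos 10, Rahul 11. Eliminate Carlos.
Round 3: Noah 25, Rahul 13. Noah has a majority.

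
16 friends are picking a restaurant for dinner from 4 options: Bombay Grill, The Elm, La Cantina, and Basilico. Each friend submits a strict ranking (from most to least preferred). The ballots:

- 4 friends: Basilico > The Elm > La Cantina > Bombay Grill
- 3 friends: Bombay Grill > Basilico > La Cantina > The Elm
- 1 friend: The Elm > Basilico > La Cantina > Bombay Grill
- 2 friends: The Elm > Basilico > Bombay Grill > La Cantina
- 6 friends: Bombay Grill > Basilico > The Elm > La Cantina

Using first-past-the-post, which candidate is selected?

Bombay Grill

First-place votes: Bombay Grill 9, The Elm 3, La Cantina 0, Basilico 4.
Bombay Grill has the most first-place votes.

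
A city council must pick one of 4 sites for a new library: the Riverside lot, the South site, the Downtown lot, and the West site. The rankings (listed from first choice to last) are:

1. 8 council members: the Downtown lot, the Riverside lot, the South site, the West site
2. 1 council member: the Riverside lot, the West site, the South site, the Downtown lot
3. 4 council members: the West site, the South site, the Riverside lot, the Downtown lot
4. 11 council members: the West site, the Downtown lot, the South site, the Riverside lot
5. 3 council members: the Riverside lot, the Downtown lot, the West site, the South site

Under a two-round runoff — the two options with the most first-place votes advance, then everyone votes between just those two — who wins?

Round 1 first-place votes: the Riverside lot 4, the South site 0, the Downtown lot 8, the West site 15.
the West site and the Downtown lot advance.
Runoff: the West site is preferred to the Downtown lot by 16 voters; the Downtown lot by 11.
the West site wins the runoff.

the West site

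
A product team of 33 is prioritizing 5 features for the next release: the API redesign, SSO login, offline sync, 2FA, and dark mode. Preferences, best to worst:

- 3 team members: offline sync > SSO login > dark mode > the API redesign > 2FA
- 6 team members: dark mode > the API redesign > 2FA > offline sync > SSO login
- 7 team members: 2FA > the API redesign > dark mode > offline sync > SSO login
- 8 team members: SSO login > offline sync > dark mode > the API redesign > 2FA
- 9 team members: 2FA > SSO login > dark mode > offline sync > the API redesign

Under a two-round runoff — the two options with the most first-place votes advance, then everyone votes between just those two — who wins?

Round 1 first-place votes: the API redesign 0, SSO login 8, offline sync 3, 2FA 16, dark mode 6.
2FA and SSO login advance.
Runoff: 2FA is preferred to SSO login by 22 voters; SSO login by 11.
2FA wins the runoff.

2FA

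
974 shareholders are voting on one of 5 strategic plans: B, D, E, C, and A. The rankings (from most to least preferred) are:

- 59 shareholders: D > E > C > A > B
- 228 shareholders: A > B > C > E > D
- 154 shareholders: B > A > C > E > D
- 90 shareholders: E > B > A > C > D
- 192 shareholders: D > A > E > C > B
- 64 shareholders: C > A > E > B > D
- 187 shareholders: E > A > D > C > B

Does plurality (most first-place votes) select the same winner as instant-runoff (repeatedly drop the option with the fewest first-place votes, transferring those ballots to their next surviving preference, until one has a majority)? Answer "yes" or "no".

no

Plurality — first-place votes: B 154, D 251, E 277, C 64, A 228. Winner: E.
Instant-runoff — R1 B 154, D 251, E 277, C 64, A 228 (C out); R2 B 154, D 251, E 277, A 292 (B out); R3 D 251, E 277, A 446 (D out); R4 E 336, A 638 (A winner). Winner: A.
The two methods disagree.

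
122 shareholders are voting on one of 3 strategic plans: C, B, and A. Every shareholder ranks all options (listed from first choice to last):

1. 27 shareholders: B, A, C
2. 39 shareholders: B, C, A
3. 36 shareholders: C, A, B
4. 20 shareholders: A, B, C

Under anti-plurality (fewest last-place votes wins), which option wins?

Last-place votes: C 47, B 36, A 39.
B is ranked last by the fewest voters, so B wins.

B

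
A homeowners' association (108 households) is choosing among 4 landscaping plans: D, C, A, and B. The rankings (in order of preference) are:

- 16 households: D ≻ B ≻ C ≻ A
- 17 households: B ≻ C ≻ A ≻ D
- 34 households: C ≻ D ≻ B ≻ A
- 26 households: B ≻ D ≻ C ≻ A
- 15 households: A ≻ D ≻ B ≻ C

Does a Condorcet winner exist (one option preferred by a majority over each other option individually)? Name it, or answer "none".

D

D vs C: 57–51 for D.
D vs A: 76–32 for D.
D vs B: 65–43 for D.
D beats every other option head-to-head.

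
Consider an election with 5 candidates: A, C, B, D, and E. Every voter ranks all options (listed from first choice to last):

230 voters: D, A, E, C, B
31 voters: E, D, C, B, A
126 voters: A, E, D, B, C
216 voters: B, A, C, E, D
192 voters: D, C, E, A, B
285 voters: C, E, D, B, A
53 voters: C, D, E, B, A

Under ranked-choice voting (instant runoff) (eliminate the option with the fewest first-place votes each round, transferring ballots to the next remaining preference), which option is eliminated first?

E

Round 1: A 126, C 338, B 216, D 422, E 31. Eliminate E.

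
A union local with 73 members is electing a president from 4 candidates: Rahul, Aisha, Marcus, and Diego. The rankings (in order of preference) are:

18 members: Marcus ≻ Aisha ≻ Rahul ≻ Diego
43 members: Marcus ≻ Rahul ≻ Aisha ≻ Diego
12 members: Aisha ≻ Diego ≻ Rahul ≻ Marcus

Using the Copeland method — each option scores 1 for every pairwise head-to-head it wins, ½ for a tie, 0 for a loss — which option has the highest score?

Marcus

Rahul: beats Aisha and Diego; loses to Marcus → score 2.
Aisha: beats Diego; loses to Rahul and Marcus → score 1.
Marcus: beats Rahul, Aisha, and Diego → score 3.
Diego: loses to Rahul, Aisha, and Marcus → score 0.
Marcus has the best pairwise record.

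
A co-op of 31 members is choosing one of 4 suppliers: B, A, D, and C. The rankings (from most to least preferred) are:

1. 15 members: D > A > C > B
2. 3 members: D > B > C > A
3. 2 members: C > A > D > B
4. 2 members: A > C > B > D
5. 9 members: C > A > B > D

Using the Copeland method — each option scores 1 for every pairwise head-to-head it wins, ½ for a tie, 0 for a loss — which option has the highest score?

B: loses to A, D, and C → score 0.
A: beats B and C; loses to D → score 2.
D: beats B, A, and C → score 3.
C: beats B; loses to A and D → score 1.
D has the best pairwise record.

D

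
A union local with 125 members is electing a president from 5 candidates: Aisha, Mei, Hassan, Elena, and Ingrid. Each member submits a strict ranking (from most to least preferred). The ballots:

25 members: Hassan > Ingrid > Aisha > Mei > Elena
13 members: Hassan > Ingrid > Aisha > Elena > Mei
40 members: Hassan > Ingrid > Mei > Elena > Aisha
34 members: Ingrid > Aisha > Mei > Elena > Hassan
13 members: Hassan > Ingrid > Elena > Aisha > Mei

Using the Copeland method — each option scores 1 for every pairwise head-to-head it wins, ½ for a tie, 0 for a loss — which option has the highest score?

Hassan

Aisha: beats Mei and Elena; loses to Hassan and Ingrid → score 2.
Mei: beats Elena; loses to Aisha, Hassan, and Ingrid → score 1.
Hassan: beats Aisha, Mei, Elena, and Ingrid → score 4.
Elena: loses to Aisha, Mei, Hassan, and Ingrid → score 0.
Ingrid: beats Aisha, Mei, and Elena; loses to Hassan → score 3.
Hassan has the best pairwise record.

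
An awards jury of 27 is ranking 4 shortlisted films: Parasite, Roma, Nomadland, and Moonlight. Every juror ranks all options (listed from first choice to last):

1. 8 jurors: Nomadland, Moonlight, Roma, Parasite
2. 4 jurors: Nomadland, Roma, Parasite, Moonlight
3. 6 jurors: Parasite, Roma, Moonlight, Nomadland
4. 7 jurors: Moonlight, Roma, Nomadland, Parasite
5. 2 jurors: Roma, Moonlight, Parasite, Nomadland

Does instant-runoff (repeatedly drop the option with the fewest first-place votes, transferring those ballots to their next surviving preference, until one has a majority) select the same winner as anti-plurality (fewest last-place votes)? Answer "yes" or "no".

Instant-runoff — R1 Parasite 6, Roma 2, Nomadland 12, Moonlight 7 (Roma out); R2 Parasite 6, Nomadland 12, Moonlight 9 (Parasite out); R3 Nomadland 12, Moonlight 15 (Moonlight winner). Winner: Moonlight.
Anti-plurality — last-place votes: Parasite 15, Roma 0, Nomadland 8, Moonlight 4. Winner: Roma.
The two methods disagree.

no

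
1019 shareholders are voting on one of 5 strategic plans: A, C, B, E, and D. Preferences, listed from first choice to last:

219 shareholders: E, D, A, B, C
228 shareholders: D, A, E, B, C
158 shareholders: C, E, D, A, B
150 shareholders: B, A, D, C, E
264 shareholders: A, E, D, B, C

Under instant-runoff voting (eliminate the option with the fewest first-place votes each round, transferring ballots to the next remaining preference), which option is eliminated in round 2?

C

Round 1: A 264, C 158, B 150, E 219, D 228. Eliminate B.
Round 2: A 414, C 158, E 219, D 228. Eliminate C.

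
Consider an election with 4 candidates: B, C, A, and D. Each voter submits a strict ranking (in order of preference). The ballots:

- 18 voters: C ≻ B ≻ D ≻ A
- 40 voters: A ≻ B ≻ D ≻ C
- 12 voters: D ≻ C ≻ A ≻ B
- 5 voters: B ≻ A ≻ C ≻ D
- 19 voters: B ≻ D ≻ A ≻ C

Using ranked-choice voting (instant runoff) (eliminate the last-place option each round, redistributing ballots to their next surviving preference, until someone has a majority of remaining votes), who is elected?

Round 1: B 24, C 18, A 40, D 12. Eliminate D.
Round 2: B 24, C 30, A 40. Eliminate B.
Round 3: C 30, A 64. A has a majority.

A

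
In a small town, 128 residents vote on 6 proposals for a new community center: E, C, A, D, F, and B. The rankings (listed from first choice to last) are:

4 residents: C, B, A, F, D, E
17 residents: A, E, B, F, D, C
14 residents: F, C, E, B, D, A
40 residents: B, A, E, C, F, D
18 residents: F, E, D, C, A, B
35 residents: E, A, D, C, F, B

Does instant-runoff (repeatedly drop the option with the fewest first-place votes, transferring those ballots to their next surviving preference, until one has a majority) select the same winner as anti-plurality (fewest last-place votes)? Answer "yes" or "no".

no

Instant-runoff — R1 E 35, C 4, A 17, D 0, F 32, B 40 (D out); R2 E 35, C 4, A 17, F 32, B 40 (C out); R3 E 35, A 17, F 32, B 44 (A out); R4 E 52, F 32, B 44 (F out); R5 E 84, B 44 (E winner). Winner: E.
Anti-plurality — last-place votes: E 4, C 17, A 14, D 40, F 0, B 53. Winner: F.
The two methods disagree.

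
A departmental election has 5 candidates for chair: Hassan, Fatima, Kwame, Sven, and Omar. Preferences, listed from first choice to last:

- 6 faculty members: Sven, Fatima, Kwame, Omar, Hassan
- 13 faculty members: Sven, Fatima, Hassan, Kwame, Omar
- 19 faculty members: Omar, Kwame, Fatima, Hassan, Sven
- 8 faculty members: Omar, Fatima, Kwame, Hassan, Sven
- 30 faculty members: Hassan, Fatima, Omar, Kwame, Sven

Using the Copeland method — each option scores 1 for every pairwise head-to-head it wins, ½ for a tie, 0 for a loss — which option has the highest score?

Hassan: beats Kwame, Sven, and Omar; loses to Fatima → score 3.
Fatima: beats Hassan, Kwame, Sven, and Omar → score 4.
Kwame: beats Sven; loses to Hassan, Fatima, and Omar → score 1.
Sven: loses to Hassan, Fatima, Kwame, and Omar → score 0.
Omar: beats Kwame and Sven; loses to Hassan and Fatima → score 2.
Fatima has the best pairwise record.

Fatima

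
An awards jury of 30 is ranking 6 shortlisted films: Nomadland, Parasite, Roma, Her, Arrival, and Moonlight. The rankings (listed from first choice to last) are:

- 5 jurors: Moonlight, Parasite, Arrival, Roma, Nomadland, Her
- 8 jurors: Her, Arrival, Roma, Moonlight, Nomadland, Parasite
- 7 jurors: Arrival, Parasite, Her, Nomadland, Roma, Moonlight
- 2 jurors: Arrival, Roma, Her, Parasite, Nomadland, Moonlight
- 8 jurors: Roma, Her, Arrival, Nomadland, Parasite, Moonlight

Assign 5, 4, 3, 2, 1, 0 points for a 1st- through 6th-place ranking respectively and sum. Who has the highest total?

Nomadland: 5·1 + 8·1 + 7·2 + 2·1 + 8·2 = 45
Parasite: 5·4 + 8·0 + 7·4 + 2·2 + 8·1 = 60
Roma: 5·2 + 8·3 + 7·1 + 2·4 + 8·5 = 89
Her: 5·0 + 8·5 + 7·3 + 2·3 + 8·4 = 99
Arrival: 5·3 + 8·4 + 7·5 + 2·5 + 8·3 = 116
Moonlight: 5·5 + 8·2 + 7·0 + 2·0 + 8·0 = 41
Arrival has the highest Borda score (116).

Arrival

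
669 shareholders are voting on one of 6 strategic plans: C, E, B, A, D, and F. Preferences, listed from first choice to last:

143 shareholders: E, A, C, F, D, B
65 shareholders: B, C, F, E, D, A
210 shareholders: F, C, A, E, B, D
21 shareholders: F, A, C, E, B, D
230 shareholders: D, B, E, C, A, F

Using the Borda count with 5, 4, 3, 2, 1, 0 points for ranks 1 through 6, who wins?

C

C: 143·3 + 65·4 + 210·4 + 21·3 + 230·2 = 2052
E: 143·5 + 65·2 + 210·2 + 21·2 + 230·3 = 1997
B: 143·0 + 65·5 + 210·1 + 21·1 + 230·4 = 1476
A: 143·4 + 65·0 + 210·3 + 21·4 + 230·1 = 1516
D: 143·1 + 65·1 + 210·0 + 21·0 + 230·5 = 1358
F: 143·2 + 65·3 + 210·5 + 21·5 + 230·0 = 1636
C has the highest Borda score (2052).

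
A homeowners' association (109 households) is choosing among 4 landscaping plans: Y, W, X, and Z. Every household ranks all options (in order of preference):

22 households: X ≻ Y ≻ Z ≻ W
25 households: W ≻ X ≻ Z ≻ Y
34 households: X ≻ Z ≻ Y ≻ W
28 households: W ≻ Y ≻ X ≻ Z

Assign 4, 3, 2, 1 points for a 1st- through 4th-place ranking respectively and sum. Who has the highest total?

X

Y: 22·3 + 25·1 + 34·2 + 28·3 = 243
W: 22·1 + 25·4 + 34·1 + 28·4 = 268
X: 22·4 + 25·3 + 34·4 + 28·2 = 355
Z: 22·2 + 25·2 + 34·3 + 28·1 = 224
X has the highest Borda score (355).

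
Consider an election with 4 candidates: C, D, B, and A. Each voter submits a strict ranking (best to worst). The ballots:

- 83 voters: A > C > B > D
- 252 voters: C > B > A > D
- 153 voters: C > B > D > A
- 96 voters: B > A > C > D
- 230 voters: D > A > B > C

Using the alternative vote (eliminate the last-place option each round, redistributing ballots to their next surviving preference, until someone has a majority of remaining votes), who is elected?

Round 1: C 405, D 230, B 96, A 83. Eliminate A.
Round 2: C 488, D 230, B 96. C has a majority.

C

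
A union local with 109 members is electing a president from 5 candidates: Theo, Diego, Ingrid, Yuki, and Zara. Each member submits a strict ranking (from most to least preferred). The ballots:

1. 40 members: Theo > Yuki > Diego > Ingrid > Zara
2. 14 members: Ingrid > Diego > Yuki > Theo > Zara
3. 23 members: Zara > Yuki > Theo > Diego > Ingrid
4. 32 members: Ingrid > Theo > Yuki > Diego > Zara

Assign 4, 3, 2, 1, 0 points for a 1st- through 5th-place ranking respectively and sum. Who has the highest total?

Theo: 40·4 + 14·1 + 23·2 + 32·3 = 316
Diego: 40·2 + 14·3 + 23·1 + 32·1 = 177
Ingrid: 40·1 + 14·4 + 23·0 + 32·4 = 224
Yuki: 40·3 + 14·2 + 23·3 + 32·2 = 281
Zara: 40·0 + 14·0 + 23·4 + 32·0 = 92
Theo has the highest Borda score (316).

Theo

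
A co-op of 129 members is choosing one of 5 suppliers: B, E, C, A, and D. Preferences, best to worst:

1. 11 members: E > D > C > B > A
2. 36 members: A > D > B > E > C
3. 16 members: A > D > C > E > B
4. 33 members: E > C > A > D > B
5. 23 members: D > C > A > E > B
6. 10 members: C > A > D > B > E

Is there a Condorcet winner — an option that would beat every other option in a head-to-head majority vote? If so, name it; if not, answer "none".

Checking pairwise contests:
E beats B 83–46.
A beats E 85–44.
E beats C 80–49.
C beats A 77–52.
A beats D 95–34.
Every option loses at least one head-to-head, so there is no Condorcet winner.

none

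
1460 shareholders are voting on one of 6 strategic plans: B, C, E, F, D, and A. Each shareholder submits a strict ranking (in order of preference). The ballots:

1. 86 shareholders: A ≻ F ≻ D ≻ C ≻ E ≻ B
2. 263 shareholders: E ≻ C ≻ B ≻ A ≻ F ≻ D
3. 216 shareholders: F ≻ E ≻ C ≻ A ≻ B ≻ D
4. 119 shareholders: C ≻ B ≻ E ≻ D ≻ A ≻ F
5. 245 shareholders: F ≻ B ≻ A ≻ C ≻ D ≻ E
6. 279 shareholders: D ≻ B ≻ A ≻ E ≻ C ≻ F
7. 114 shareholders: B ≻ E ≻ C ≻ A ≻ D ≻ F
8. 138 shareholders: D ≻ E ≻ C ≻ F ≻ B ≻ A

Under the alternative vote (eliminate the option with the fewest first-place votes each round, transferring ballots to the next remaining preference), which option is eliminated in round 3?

C

Round 1: B 114, C 119, E 263, F 461, D 417, A 86. Eliminate A.
Round 2: B 114, C 119, E 263, F 547, D 417. Eliminate B.
Round 3: C 119, E 377, F 547, D 417. Eliminate C.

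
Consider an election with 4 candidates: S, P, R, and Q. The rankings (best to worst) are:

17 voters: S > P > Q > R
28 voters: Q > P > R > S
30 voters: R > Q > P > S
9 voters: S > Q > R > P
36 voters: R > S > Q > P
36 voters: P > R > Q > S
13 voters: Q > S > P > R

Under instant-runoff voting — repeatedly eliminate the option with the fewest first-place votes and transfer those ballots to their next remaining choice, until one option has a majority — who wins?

Round 1: S 26, P 36, R 66, Q 41. Eliminate S.
Round 2: P 53, R 66, Q 50. Eliminate Q.
Round 3: P 94, R 75. P has a majority.

P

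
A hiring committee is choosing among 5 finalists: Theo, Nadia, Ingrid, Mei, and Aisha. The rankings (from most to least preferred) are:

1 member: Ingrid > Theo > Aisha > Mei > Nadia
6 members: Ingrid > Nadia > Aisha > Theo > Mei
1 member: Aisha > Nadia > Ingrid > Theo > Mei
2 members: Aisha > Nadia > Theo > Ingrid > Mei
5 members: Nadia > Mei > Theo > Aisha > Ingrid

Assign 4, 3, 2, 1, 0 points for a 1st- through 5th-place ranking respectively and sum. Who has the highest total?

Nadia

Theo: 1·3 + 6·1 + 1·1 + 2·2 + 5·2 = 24
Nadia: 1·0 + 6·3 + 1·3 + 2·3 + 5·4 = 47
Ingrid: 1·4 + 6·4 + 1·2 + 2·1 + 5·0 = 32
Mei: 1·1 + 6·0 + 1·0 + 2·0 + 5·3 = 16
Aisha: 1·2 + 6·2 + 1·4 + 2·4 + 5·1 = 31
Nadia has the highest Borda score (47).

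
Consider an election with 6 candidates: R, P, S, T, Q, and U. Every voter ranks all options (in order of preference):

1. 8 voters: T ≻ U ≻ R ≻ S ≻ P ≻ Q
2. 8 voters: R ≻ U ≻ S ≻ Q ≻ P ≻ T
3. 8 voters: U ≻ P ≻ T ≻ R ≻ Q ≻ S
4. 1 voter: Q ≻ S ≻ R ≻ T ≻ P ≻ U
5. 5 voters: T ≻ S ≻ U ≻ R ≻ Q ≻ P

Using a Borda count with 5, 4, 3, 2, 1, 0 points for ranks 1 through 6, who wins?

U

R: 8·3 + 8·5 + 8·2 + 1·3 + 5·2 = 93
P: 8·1 + 8·1 + 8·4 + 1·1 + 5·0 = 49
S: 8·2 + 8·3 + 8·0 + 1·4 + 5·4 = 64
T: 8·5 + 8·0 + 8·3 + 1·2 + 5·5 = 91
Q: 8·0 + 8·2 + 8·1 + 1·5 + 5·1 = 34
U: 8·4 + 8·4 + 8·5 + 1·0 + 5·3 = 119
U has the highest Borda score (119).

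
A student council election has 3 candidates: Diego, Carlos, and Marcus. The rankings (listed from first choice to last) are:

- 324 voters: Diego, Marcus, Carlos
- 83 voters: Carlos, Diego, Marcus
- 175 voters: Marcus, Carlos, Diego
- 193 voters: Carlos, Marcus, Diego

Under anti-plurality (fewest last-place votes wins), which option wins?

Last-place votes: Diego 368, Carlos 324, Marcus 83.
Marcus is ranked last by the fewest voters, so Marcus wins.

Marcus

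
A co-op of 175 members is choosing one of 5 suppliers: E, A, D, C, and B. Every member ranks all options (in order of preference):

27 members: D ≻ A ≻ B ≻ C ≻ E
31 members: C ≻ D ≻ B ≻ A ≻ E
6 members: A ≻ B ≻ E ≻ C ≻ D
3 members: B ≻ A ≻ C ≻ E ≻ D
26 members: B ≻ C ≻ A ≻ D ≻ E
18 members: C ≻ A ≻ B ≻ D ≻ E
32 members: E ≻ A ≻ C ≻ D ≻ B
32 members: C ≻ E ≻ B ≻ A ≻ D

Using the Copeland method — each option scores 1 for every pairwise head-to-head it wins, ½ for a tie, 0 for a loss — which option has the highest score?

C

E: loses to A, D, C, and B → score 0.
A: beats E and D; loses to C and B → score 2.
D: beats E and B; loses to A and C → score 2.
C: beats E, A, D, and B → score 4.
B: beats E and A; loses to D and C → score 2.
C has the best pairwise record.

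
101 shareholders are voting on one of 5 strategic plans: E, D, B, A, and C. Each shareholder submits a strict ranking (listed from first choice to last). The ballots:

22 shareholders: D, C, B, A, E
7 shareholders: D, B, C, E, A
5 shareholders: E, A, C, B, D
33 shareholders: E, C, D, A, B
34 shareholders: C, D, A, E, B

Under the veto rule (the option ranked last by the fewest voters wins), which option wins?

C

Last-place votes: E 22, D 5, B 67, A 7, C 0.
C is ranked last by the fewest voters, so C wins.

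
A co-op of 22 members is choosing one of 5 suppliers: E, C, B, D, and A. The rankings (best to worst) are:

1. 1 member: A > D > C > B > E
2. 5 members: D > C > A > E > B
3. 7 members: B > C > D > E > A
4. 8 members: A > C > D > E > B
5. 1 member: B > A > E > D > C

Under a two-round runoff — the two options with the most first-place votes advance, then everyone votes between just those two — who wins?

A

Round 1 first-place votes: E 0, C 0, B 8, D 5, A 9.
A and B advance.
Runoff: A is preferred to B by 14 voters; B by 8.
A wins the runoff.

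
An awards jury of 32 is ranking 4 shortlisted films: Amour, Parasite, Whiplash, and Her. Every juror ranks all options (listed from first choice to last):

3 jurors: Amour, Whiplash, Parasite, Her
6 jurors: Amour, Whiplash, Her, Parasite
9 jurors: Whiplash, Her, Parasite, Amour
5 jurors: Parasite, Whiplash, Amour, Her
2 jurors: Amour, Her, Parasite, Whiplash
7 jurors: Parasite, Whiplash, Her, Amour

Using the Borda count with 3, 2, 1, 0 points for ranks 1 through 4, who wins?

Amour: 3·3 + 6·3 + 9·0 + 5·1 + 2·3 + 7·0 = 38
Parasite: 3·1 + 6·0 + 9·1 + 5·3 + 2·1 + 7·3 = 50
Whiplash: 3·2 + 6·2 + 9·3 + 5·2 + 2·0 + 7·2 = 69
Her: 3·0 + 6·1 + 9·2 + 5·0 + 2·2 + 7·1 = 35
Whiplash has the highest Borda score (69).

Whiplash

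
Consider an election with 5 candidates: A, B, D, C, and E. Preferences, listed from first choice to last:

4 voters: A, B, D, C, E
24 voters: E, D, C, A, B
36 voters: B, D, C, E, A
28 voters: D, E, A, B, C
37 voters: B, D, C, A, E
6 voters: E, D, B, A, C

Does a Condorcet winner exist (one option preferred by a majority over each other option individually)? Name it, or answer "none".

B vs A: 79–56 for B.
B vs D: 77–58 for B.
B vs C: 111–24 for B.
B vs E: 77–58 for B.
B beats every other option head-to-head.

B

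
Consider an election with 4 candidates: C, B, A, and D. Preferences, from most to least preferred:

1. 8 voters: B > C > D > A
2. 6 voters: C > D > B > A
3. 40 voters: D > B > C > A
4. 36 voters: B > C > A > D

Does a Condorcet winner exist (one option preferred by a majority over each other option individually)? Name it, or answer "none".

Checking pairwise contests:
B beats C 84–6.
D beats B 46–44.
C beats A 90–0.
C beats D 50–40.
Every option loses at least one head-to-head, so there is no Condorcet winner.

none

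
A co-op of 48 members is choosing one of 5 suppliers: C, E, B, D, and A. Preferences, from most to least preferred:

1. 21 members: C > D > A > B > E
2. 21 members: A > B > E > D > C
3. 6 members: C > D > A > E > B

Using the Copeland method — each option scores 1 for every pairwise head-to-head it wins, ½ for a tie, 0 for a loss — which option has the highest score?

C

C: beats E, B, D, and A → score 4.
E: loses to C, B, D, and A → score 0.
B: beats E; loses to C, D, and A → score 1.
D: beats E, B, and A; loses to C → score 3.
A: beats E and B; loses to C and D → score 2.
C has the best pairwise record.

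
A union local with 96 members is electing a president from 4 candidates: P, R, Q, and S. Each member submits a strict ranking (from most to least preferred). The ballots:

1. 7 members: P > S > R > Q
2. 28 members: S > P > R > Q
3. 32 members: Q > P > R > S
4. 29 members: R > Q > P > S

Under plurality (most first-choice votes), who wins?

Q

First-place votes: P 7, R 29, Q 32, S 28.
Q has the most first-place votes.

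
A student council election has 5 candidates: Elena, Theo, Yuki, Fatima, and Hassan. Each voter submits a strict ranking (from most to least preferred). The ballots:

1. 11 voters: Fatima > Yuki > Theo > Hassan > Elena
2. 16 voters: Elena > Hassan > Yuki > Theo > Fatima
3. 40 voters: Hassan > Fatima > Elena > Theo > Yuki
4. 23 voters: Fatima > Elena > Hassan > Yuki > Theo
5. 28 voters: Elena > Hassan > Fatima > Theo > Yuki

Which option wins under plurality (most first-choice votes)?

Elena

First-place votes: Elena 44, Theo 0, Yuki 0, Fatima 34, Hassan 40.
Elena has the most first-place votes.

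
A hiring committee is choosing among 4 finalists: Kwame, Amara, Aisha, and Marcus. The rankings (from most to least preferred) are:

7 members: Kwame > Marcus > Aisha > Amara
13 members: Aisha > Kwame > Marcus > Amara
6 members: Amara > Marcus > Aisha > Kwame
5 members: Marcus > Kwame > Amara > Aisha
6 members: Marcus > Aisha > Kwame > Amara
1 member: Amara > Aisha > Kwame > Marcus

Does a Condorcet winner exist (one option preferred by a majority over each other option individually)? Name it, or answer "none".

none

Checking pairwise contests:
Aisha beats Kwame 26–12.
Kwame beats Amara 31–7.
Marcus beats Aisha 24–14.
Kwame beats Marcus 21–17.
Every option loses at least one head-to-head, so there is no Condorcet winner.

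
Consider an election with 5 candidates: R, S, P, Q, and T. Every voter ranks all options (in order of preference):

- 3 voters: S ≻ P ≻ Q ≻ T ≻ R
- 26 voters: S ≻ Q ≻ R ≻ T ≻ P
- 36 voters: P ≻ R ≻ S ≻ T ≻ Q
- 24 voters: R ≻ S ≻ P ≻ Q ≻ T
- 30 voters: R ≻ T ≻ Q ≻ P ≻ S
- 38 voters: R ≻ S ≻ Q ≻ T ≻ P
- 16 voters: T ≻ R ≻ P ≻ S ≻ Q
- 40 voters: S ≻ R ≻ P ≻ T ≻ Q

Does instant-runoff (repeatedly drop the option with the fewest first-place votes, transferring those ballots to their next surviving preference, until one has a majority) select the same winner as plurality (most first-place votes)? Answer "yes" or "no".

yes

Instant-runoff — R1 R 92, S 69, P 36, Q 0, T 16 (Q out); R2 R 92, S 69, P 36, T 16 (T out); R3 R 108, S 69, P 36 (R winner). Winner: R.
Plurality — first-place votes: R 92, S 69, P 36, Q 0, T 16. Winner: R.
The two methods agree.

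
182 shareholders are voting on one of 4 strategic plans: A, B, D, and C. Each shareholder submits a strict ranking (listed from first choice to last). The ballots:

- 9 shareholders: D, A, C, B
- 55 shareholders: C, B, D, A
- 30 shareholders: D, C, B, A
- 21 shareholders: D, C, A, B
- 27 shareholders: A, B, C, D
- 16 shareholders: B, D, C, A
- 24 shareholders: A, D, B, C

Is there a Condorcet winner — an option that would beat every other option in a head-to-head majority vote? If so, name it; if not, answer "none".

Checking pairwise contests:
B beats A 101–81.
C beats B 115–67.
B beats D 98–84.
D beats C 100–82.
Every option loses at least one head-to-head, so there is no Condorcet winner.

none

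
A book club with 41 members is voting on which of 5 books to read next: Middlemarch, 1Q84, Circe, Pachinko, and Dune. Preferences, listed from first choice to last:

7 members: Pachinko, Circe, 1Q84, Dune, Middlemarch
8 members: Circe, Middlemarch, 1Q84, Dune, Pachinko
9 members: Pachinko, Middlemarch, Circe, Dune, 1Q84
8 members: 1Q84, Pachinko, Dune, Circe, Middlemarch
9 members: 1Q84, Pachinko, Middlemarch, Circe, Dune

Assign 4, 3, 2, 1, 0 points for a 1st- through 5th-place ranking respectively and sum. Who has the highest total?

Middlemarch: 7·0 + 8·3 + 9·3 + 8·0 + 9·2 = 69
1Q84: 7·2 + 8·2 + 9·0 + 8·4 + 9·4 = 98
Circe: 7·3 + 8·4 + 9·2 + 8·1 + 9·1 = 88
Pachinko: 7·4 + 8·0 + 9·4 + 8·3 + 9·3 = 115
Dune: 7·1 + 8·1 + 9·1 + 8·2 + 9·0 = 40
Pachinko has the highest Borda score (115).

Pachinko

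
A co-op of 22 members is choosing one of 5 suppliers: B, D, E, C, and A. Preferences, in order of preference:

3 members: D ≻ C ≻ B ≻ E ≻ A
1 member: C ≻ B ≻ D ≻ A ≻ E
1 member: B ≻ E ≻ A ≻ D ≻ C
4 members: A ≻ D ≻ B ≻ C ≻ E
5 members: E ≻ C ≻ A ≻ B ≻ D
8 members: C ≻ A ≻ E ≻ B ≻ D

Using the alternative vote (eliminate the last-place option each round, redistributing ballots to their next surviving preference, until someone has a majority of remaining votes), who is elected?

C

Round 1: B 1, D 3, E 5, C 9, A 4. Eliminate B.
Round 2: D 3, E 6, C 9, A 4. Eliminate D.
Round 3: E 6, C 12, A 4. C has a majority.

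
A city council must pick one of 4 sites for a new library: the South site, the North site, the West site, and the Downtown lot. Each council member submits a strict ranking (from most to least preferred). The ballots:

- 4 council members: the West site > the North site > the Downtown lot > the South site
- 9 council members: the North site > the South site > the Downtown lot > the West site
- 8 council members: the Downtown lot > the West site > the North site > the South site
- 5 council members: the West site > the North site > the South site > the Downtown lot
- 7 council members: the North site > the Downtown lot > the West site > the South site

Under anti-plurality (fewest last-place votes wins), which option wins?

Last-place votes: the South site 19, the North site 0, the West site 9, the Downtown lot 5.
the North site is ranked last by the fewest voters, so the North site wins.

the North site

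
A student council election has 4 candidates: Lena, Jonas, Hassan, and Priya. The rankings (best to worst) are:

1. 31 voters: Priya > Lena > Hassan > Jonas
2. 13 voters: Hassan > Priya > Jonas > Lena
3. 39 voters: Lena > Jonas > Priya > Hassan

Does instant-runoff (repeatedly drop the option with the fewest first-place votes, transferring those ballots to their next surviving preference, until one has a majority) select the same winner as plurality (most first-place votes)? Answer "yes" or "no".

Instant-runoff — R1 Lena 39, Jonas 0, Hassan 13, Priya 31 (Jonas out); R2 Lena 39, Hassan 13, Priya 31 (Hassan out); R3 Lena 39, Priya 44 (Priya winner). Winner: Priya.
Plurality — first-place votes: Lena 39, Jonas 0, Hassan 13, Priya 31. Winner: Lena.
The two methods disagree.

no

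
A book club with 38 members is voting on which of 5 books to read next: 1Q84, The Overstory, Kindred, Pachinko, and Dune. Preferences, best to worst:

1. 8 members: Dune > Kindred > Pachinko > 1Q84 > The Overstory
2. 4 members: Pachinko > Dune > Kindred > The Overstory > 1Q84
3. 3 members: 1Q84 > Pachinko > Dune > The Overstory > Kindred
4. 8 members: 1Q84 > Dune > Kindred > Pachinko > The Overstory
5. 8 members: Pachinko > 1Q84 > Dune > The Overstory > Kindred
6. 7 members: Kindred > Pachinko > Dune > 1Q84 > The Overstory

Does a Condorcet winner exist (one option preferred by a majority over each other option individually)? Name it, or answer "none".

none

Checking pairwise contests:
Pachinko beats 1Q84 27–11.
1Q84 beats The Overstory 34–4.
Dune beats Kindred 31–7.
Kindred beats Pachinko 23–15.
Pachinko beats Dune 22–16.
Every option loses at least one head-to-head, so there is no Condorcet winner.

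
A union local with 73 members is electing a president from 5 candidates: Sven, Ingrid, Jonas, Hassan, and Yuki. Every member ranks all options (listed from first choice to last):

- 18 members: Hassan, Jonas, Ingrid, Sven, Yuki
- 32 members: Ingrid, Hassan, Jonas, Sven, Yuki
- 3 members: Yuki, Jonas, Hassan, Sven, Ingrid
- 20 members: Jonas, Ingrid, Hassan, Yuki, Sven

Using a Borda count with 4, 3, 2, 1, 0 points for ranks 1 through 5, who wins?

Ingrid

Sven: 18·1 + 32·1 + 3·1 + 20·0 = 53
Ingrid: 18·2 + 32·4 + 3·0 + 20·3 = 224
Jonas: 18·3 + 32·2 + 3·3 + 20·4 = 207
Hassan: 18·4 + 32·3 + 3·2 + 20·2 = 214
Yuki: 18·0 + 32·0 + 3·4 + 20·1 = 32
Ingrid has the highest Borda score (224).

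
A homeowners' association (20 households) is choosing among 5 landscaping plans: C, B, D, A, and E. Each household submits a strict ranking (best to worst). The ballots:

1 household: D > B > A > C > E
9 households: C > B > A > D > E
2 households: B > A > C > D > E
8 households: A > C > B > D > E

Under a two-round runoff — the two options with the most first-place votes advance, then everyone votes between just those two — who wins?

A

Round 1 first-place votes: C 9, B 2, D 1, A 8, E 0.
C and A advance.
Runoff: C is preferred to A by 9 voters; A by 11.
A wins the runoff.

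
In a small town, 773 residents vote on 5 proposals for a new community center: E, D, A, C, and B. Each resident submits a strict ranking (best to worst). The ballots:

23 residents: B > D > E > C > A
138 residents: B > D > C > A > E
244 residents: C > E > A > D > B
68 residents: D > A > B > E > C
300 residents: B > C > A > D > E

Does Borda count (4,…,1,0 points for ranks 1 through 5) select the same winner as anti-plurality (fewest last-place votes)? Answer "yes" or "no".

no

Borda — scores: E 846, D 1299, A 1430, C 2175, B 1980. Winner: C.
Anti-plurality — last-place votes: E 438, D 0, A 23, C 68, B 244. Winner: D.
The two methods disagree.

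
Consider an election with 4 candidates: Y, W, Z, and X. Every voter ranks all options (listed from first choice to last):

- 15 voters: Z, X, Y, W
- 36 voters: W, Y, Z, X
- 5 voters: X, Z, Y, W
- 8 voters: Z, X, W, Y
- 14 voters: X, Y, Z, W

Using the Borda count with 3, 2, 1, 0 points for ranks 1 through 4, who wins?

Y: 15·1 + 36·2 + 5·1 + 8·0 + 14·2 = 120
W: 15·0 + 36·3 + 5·0 + 8·1 + 14·0 = 116
Z: 15·3 + 36·1 + 5·2 + 8·3 + 14·1 = 129
X: 15·2 + 36·0 + 5·3 + 8·2 + 14·3 = 103
Z has the highest Borda score (129).

Z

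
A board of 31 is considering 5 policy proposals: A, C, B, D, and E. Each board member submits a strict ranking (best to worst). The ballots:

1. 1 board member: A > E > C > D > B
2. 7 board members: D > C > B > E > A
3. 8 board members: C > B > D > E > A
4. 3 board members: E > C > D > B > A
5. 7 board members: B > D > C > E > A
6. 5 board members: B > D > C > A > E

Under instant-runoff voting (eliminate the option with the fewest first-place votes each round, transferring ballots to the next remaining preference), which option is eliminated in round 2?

E

Round 1: A 1, C 8, B 12, D 7, E 3. Eliminate A.
Round 2: C 8, B 12, D 7, E 4. Eliminate E.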